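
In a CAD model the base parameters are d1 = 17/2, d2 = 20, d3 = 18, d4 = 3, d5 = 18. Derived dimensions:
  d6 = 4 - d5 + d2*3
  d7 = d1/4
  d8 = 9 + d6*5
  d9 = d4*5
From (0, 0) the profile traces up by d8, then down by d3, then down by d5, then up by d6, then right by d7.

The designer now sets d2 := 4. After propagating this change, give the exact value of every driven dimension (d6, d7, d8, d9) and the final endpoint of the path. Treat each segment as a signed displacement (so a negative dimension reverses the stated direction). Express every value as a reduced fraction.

d6 = -2
d7 = 17/8
d8 = -1
d9 = 15
endpoint = (17/8, -39)

Apply edit: d2 := 4
  d6 = 4 - d5 + d2*3 = -2
  d7 = d1/4 = 17/8
  d8 = 9 + d6*5 = -1
  d9 = d4*5 = 15
Walk from origin (0, 0):
  seg 1: up by d8 = -1 → (0, -1)
  seg 2: down by d3 = 18 → (0, -19)
  seg 3: down by d5 = 18 → (0, -37)
  seg 4: up by d6 = -2 → (0, -39)
  seg 5: right by d7 = 17/8 → (17/8, -39)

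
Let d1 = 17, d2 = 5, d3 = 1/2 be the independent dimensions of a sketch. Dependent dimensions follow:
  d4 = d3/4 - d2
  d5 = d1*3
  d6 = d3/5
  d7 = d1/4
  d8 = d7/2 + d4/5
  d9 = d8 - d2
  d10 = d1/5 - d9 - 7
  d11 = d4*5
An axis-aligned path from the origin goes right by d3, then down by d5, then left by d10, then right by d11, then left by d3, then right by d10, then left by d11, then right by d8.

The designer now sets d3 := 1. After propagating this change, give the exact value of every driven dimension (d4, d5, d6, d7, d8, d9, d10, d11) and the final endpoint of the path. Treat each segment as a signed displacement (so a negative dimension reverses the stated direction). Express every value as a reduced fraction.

d4 = -19/4
d5 = 51
d6 = 1/5
d7 = 17/4
d8 = 47/40
d9 = -153/40
d10 = 9/40
d11 = -95/4
endpoint = (47/40, -51)

Apply edit: d3 := 1
  d4 = d3/4 - d2 = -19/4
  d5 = d1*3 = 51
  d6 = d3/5 = 1/5
  d7 = d1/4 = 17/4
  d8 = d7/2 + d4/5 = 47/40
  d9 = d8 - d2 = -153/40
  d10 = d1/5 - d9 - 7 = 9/40
  d11 = d4*5 = -95/4
Walk from origin (0, 0):
  seg 1: right by d3 = 1 → (1, 0)
  seg 2: down by d5 = 51 → (1, -51)
  seg 3: left by d10 = 9/40 → (31/40, -51)
  seg 4: right by d11 = -95/4 → (-919/40, -51)
  seg 5: left by d3 = 1 → (-959/40, -51)
  seg 6: right by d10 = 9/40 → (-95/4, -51)
  seg 7: left by d11 = -95/4 → (0, -51)
  seg 8: right by d8 = 47/40 → (47/40, -51)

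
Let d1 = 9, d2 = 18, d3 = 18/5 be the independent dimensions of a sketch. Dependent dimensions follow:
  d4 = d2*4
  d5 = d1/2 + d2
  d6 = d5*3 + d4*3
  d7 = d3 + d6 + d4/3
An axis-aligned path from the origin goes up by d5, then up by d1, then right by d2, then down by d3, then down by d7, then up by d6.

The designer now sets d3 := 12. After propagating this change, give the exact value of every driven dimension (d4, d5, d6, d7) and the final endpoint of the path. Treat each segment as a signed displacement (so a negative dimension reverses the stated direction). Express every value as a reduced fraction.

d4 = 72
d5 = 45/2
d6 = 567/2
d7 = 639/2
endpoint = (18, -33/2)

Apply edit: d3 := 12
  d4 = d2*4 = 72
  d5 = d1/2 + d2 = 45/2
  d6 = d5*3 + d4*3 = 567/2
  d7 = d3 + d6 + d4/3 = 639/2
Walk from origin (0, 0):
  seg 1: up by d5 = 45/2 → (0, 45/2)
  seg 2: up by d1 = 9 → (0, 63/2)
  seg 3: right by d2 = 18 → (18, 63/2)
  seg 4: down by d3 = 12 → (18, 39/2)
  seg 5: down by d7 = 639/2 → (18, -300)
  seg 6: up by d6 = 567/2 → (18, -33/2)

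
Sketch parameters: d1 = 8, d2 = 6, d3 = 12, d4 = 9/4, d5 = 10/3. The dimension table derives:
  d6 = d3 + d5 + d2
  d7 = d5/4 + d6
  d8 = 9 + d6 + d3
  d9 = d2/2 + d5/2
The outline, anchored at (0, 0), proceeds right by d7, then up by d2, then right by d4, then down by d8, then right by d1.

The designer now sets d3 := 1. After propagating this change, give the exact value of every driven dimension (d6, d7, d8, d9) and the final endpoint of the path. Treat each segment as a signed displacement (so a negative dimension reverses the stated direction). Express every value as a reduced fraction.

d6 = 31/3
d7 = 67/6
d8 = 61/3
d9 = 14/3
endpoint = (257/12, -43/3)

Apply edit: d3 := 1
  d6 = d3 + d5 + d2 = 31/3
  d7 = d5/4 + d6 = 67/6
  d8 = 9 + d6 + d3 = 61/3
  d9 = d2/2 + d5/2 = 14/3
Walk from origin (0, 0):
  seg 1: right by d7 = 67/6 → (67/6, 0)
  seg 2: up by d2 = 6 → (67/6, 6)
  seg 3: right by d4 = 9/4 → (161/12, 6)
  seg 4: down by d8 = 61/3 → (161/12, -43/3)
  seg 5: right by d1 = 8 → (257/12, -43/3)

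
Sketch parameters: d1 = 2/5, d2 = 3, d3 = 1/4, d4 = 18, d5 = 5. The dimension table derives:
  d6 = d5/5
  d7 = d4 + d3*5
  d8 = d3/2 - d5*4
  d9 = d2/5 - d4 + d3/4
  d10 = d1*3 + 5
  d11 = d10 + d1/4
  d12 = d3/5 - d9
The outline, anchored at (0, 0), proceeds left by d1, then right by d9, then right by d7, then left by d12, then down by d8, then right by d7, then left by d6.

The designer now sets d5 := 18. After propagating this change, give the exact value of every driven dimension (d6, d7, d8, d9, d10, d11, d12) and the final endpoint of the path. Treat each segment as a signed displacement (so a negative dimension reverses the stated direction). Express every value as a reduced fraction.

Apply edit: d5 := 18
  d6 = d5/5 = 18/5
  d7 = d4 + d3*5 = 77/4
  d8 = d3/2 - d5*4 = -575/8
  d9 = d2/5 - d4 + d3/4 = -1387/80
  d10 = d1*3 + 5 = 31/5
  d11 = d10 + d1/4 = 63/10
  d12 = d3/5 - d9 = 1391/80
Walk from origin (0, 0):
  seg 1: left by d1 = 2/5 → (-2/5, 0)
  seg 2: right by d9 = -1387/80 → (-1419/80, 0)
  seg 3: right by d7 = 77/4 → (121/80, 0)
  seg 4: left by d12 = 1391/80 → (-127/8, 0)
  seg 5: down by d8 = -575/8 → (-127/8, 575/8)
  seg 6: right by d7 = 77/4 → (27/8, 575/8)
  seg 7: left by d6 = 18/5 → (-9/40, 575/8)

d6 = 18/5
d7 = 77/4
d8 = -575/8
d9 = -1387/80
d10 = 31/5
d11 = 63/10
d12 = 1391/80
endpoint = (-9/40, 575/8)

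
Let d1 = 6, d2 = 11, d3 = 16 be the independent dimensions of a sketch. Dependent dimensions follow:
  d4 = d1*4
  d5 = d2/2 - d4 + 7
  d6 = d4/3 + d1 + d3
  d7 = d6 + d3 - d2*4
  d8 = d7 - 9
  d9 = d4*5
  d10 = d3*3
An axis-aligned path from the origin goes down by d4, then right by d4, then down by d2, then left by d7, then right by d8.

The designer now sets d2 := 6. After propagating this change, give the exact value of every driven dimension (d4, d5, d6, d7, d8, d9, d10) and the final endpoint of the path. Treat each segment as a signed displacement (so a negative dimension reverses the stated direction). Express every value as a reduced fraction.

Apply edit: d2 := 6
  d4 = d1*4 = 24
  d5 = d2/2 - d4 + 7 = -14
  d6 = d4/3 + d1 + d3 = 30
  d7 = d6 + d3 - d2*4 = 22
  d8 = d7 - 9 = 13
  d9 = d4*5 = 120
  d10 = d3*3 = 48
Walk from origin (0, 0):
  seg 1: down by d4 = 24 → (0, -24)
  seg 2: right by d4 = 24 → (24, -24)
  seg 3: down by d2 = 6 → (24, -30)
  seg 4: left by d7 = 22 → (2, -30)
  seg 5: right by d8 = 13 → (15, -30)

d4 = 24
d5 = -14
d6 = 30
d7 = 22
d8 = 13
d9 = 120
d10 = 48
endpoint = (15, -30)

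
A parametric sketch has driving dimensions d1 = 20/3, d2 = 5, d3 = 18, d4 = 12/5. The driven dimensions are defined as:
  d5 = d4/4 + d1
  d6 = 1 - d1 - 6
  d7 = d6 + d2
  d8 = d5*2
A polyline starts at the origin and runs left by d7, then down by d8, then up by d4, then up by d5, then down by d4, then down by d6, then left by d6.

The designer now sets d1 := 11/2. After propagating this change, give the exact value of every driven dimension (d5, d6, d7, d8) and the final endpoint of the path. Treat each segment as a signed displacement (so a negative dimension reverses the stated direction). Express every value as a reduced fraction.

Apply edit: d1 := 11/2
  d5 = d4/4 + d1 = 61/10
  d6 = 1 - d1 - 6 = -21/2
  d7 = d6 + d2 = -11/2
  d8 = d5*2 = 61/5
Walk from origin (0, 0):
  seg 1: left by d7 = -11/2 → (11/2, 0)
  seg 2: down by d8 = 61/5 → (11/2, -61/5)
  seg 3: up by d4 = 12/5 → (11/2, -49/5)
  seg 4: up by d5 = 61/10 → (11/2, -37/10)
  seg 5: down by d4 = 12/5 → (11/2, -61/10)
  seg 6: down by d6 = -21/2 → (11/2, 22/5)
  seg 7: left by d6 = -21/2 → (16, 22/5)

d5 = 61/10
d6 = -21/2
d7 = -11/2
d8 = 61/5
endpoint = (16, 22/5)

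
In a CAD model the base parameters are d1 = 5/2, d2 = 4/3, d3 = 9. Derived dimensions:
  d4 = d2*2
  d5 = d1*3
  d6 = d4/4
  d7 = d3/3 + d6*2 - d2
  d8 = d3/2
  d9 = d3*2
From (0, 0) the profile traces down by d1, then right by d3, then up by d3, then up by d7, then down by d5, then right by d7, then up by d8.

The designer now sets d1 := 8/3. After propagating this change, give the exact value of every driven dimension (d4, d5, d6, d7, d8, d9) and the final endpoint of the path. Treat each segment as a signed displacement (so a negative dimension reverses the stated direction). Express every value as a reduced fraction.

d4 = 8/3
d5 = 8
d6 = 2/3
d7 = 3
d8 = 9/2
d9 = 18
endpoint = (12, 35/6)

Apply edit: d1 := 8/3
  d4 = d2*2 = 8/3
  d5 = d1*3 = 8
  d6 = d4/4 = 2/3
  d7 = d3/3 + d6*2 - d2 = 3
  d8 = d3/2 = 9/2
  d9 = d3*2 = 18
Walk from origin (0, 0):
  seg 1: down by d1 = 8/3 → (0, -8/3)
  seg 2: right by d3 = 9 → (9, -8/3)
  seg 3: up by d3 = 9 → (9, 19/3)
  seg 4: up by d7 = 3 → (9, 28/3)
  seg 5: down by d5 = 8 → (9, 4/3)
  seg 6: right by d7 = 3 → (12, 4/3)
  seg 7: up by d8 = 9/2 → (12, 35/6)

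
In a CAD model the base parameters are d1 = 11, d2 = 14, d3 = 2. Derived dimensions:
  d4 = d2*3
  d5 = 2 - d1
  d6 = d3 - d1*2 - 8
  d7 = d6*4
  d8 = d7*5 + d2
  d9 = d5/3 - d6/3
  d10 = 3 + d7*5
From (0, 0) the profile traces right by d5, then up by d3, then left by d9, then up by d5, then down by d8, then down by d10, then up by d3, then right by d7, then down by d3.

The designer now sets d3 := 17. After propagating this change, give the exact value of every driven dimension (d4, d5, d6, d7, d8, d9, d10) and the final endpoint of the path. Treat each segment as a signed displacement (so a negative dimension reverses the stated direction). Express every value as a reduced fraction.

Apply edit: d3 := 17
  d4 = d2*3 = 42
  d5 = 2 - d1 = -9
  d6 = d3 - d1*2 - 8 = -13
  d7 = d6*4 = -52
  d8 = d7*5 + d2 = -246
  d9 = d5/3 - d6/3 = 4/3
  d10 = 3 + d7*5 = -257
Walk from origin (0, 0):
  seg 1: right by d5 = -9 → (-9, 0)
  seg 2: up by d3 = 17 → (-9, 17)
  seg 3: left by d9 = 4/3 → (-31/3, 17)
  seg 4: up by d5 = -9 → (-31/3, 8)
  seg 5: down by d8 = -246 → (-31/3, 254)
  seg 6: down by d10 = -257 → (-31/3, 511)
  seg 7: up by d3 = 17 → (-31/3, 528)
  seg 8: right by d7 = -52 → (-187/3, 528)
  seg 9: down by d3 = 17 → (-187/3, 511)

d4 = 42
d5 = -9
d6 = -13
d7 = -52
d8 = -246
d9 = 4/3
d10 = -257
endpoint = (-187/3, 511)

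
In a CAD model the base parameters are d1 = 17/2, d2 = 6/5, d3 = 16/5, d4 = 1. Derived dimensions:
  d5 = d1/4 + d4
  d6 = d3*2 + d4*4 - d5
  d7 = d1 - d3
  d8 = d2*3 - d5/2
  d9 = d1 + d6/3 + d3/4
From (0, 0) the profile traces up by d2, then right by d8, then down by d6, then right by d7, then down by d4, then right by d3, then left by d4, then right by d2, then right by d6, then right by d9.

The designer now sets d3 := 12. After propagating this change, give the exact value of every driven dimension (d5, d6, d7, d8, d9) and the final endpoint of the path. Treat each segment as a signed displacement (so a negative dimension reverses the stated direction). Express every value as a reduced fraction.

Apply edit: d3 := 12
  d5 = d1/4 + d4 = 25/8
  d6 = d3*2 + d4*4 - d5 = 199/8
  d7 = d1 - d3 = -7/2
  d8 = d2*3 - d5/2 = 163/80
  d9 = d1 + d6/3 + d3/4 = 475/24
Walk from origin (0, 0):
  seg 1: up by d2 = 6/5 → (0, 6/5)
  seg 2: right by d8 = 163/80 → (163/80, 6/5)
  seg 3: down by d6 = 199/8 → (163/80, -947/40)
  seg 4: right by d7 = -7/2 → (-117/80, -947/40)
  seg 5: down by d4 = 1 → (-117/80, -987/40)
  seg 6: right by d3 = 12 → (843/80, -987/40)
  seg 7: left by d4 = 1 → (763/80, -987/40)
  seg 8: right by d2 = 6/5 → (859/80, -987/40)
  seg 9: right by d6 = 199/8 → (2849/80, -987/40)
  seg 10: right by d9 = 475/24 → (13297/240, -987/40)

d5 = 25/8
d6 = 199/8
d7 = -7/2
d8 = 163/80
d9 = 475/24
endpoint = (13297/240, -987/40)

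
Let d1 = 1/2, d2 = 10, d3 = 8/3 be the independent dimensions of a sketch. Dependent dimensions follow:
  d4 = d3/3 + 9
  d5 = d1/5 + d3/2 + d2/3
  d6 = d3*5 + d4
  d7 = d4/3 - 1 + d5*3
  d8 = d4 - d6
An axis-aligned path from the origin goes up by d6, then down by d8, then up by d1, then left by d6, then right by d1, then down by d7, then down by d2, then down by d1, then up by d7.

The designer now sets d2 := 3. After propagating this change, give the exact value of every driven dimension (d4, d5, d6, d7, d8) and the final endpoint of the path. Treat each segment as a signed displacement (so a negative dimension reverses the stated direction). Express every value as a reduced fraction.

Apply edit: d2 := 3
  d4 = d3/3 + 9 = 89/9
  d5 = d1/5 + d3/2 + d2/3 = 73/30
  d6 = d3*5 + d4 = 209/9
  d7 = d4/3 - 1 + d5*3 = 2591/270
  d8 = d4 - d6 = -40/3
Walk from origin (0, 0):
  seg 1: up by d6 = 209/9 → (0, 209/9)
  seg 2: down by d8 = -40/3 → (0, 329/9)
  seg 3: up by d1 = 1/2 → (0, 667/18)
  seg 4: left by d6 = 209/9 → (-209/9, 667/18)
  seg 5: right by d1 = 1/2 → (-409/18, 667/18)
  seg 6: down by d7 = 2591/270 → (-409/18, 3707/135)
  seg 7: down by d2 = 3 → (-409/18, 3302/135)
  seg 8: down by d1 = 1/2 → (-409/18, 6469/270)
  seg 9: up by d7 = 2591/270 → (-409/18, 302/9)

d4 = 89/9
d5 = 73/30
d6 = 209/9
d7 = 2591/270
d8 = -40/3
endpoint = (-409/18, 302/9)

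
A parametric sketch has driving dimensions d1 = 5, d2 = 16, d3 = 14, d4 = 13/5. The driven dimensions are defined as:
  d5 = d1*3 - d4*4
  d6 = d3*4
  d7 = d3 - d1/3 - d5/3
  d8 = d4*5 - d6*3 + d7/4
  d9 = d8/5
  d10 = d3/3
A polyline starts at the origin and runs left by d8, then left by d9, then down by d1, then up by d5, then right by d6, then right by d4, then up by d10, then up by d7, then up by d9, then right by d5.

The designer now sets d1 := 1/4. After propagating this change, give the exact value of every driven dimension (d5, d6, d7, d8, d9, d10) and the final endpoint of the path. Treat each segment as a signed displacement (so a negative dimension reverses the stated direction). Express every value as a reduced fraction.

d5 = -193/20
d6 = 56
d7 = 257/15
d8 = -9043/60
d9 = -9043/300
d10 = 14/3
endpoint = (22981/100, -5473/300)

Apply edit: d1 := 1/4
  d5 = d1*3 - d4*4 = -193/20
  d6 = d3*4 = 56
  d7 = d3 - d1/3 - d5/3 = 257/15
  d8 = d4*5 - d6*3 + d7/4 = -9043/60
  d9 = d8/5 = -9043/300
  d10 = d3/3 = 14/3
Walk from origin (0, 0):
  seg 1: left by d8 = -9043/60 → (9043/60, 0)
  seg 2: left by d9 = -9043/300 → (9043/50, 0)
  seg 3: down by d1 = 1/4 → (9043/50, -1/4)
  seg 4: up by d5 = -193/20 → (9043/50, -99/10)
  seg 5: right by d6 = 56 → (11843/50, -99/10)
  seg 6: right by d4 = 13/5 → (11973/50, -99/10)
  seg 7: up by d10 = 14/3 → (11973/50, -157/30)
  seg 8: up by d7 = 257/15 → (11973/50, 119/10)
  seg 9: up by d9 = -9043/300 → (11973/50, -5473/300)
  seg 10: right by d5 = -193/20 → (22981/100, -5473/300)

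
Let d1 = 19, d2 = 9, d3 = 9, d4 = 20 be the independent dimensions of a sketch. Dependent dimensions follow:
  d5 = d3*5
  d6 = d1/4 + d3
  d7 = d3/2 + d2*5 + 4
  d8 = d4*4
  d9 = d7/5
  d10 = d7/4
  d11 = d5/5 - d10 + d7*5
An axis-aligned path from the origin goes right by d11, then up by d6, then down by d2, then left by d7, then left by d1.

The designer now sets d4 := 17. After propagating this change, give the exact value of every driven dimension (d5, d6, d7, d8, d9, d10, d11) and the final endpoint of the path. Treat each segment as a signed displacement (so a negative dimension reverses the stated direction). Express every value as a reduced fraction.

Apply edit: d4 := 17
  d5 = d3*5 = 45
  d6 = d1/4 + d3 = 55/4
  d7 = d3/2 + d2*5 + 4 = 107/2
  d8 = d4*4 = 68
  d9 = d7/5 = 107/10
  d10 = d7/4 = 107/8
  d11 = d5/5 - d10 + d7*5 = 2105/8
Walk from origin (0, 0):
  seg 1: right by d11 = 2105/8 → (2105/8, 0)
  seg 2: up by d6 = 55/4 → (2105/8, 55/4)
  seg 3: down by d2 = 9 → (2105/8, 19/4)
  seg 4: left by d7 = 107/2 → (1677/8, 19/4)
  seg 5: left by d1 = 19 → (1525/8, 19/4)

d5 = 45
d6 = 55/4
d7 = 107/2
d8 = 68
d9 = 107/10
d10 = 107/8
d11 = 2105/8
endpoint = (1525/8, 19/4)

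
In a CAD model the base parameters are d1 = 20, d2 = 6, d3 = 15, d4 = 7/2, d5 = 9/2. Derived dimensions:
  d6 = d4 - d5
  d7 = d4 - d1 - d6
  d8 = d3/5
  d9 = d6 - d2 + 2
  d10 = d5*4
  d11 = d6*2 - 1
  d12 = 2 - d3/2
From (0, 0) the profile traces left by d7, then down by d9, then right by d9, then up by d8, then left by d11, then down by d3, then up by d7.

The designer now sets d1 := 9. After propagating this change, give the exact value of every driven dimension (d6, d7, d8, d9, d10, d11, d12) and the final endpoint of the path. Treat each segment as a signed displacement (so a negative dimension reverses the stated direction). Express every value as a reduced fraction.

d6 = -1
d7 = -9/2
d8 = 3
d9 = -5
d10 = 18
d11 = -3
d12 = -11/2
endpoint = (5/2, -23/2)

Apply edit: d1 := 9
  d6 = d4 - d5 = -1
  d7 = d4 - d1 - d6 = -9/2
  d8 = d3/5 = 3
  d9 = d6 - d2 + 2 = -5
  d10 = d5*4 = 18
  d11 = d6*2 - 1 = -3
  d12 = 2 - d3/2 = -11/2
Walk from origin (0, 0):
  seg 1: left by d7 = -9/2 → (9/2, 0)
  seg 2: down by d9 = -5 → (9/2, 5)
  seg 3: right by d9 = -5 → (-1/2, 5)
  seg 4: up by d8 = 3 → (-1/2, 8)
  seg 5: left by d11 = -3 → (5/2, 8)
  seg 6: down by d3 = 15 → (5/2, -7)
  seg 7: up by d7 = -9/2 → (5/2, -23/2)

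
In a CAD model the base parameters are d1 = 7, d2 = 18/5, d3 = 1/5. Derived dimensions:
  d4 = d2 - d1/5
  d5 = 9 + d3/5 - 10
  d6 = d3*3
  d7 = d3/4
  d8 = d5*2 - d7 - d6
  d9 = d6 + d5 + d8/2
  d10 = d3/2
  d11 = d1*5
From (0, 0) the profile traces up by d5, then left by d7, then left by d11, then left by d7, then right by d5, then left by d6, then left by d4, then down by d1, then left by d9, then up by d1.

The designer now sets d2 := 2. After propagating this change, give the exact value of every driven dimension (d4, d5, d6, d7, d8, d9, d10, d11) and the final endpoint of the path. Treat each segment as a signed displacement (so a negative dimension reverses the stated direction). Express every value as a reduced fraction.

d4 = 3/5
d5 = -24/25
d6 = 3/5
d7 = 1/20
d8 = -257/100
d9 = -329/200
d10 = 1/10
d11 = 35
endpoint = (-7123/200, -24/25)

Apply edit: d2 := 2
  d4 = d2 - d1/5 = 3/5
  d5 = 9 + d3/5 - 10 = -24/25
  d6 = d3*3 = 3/5
  d7 = d3/4 = 1/20
  d8 = d5*2 - d7 - d6 = -257/100
  d9 = d6 + d5 + d8/2 = -329/200
  d10 = d3/2 = 1/10
  d11 = d1*5 = 35
Walk from origin (0, 0):
  seg 1: up by d5 = -24/25 → (0, -24/25)
  seg 2: left by d7 = 1/20 → (-1/20, -24/25)
  seg 3: left by d11 = 35 → (-701/20, -24/25)
  seg 4: left by d7 = 1/20 → (-351/10, -24/25)
  seg 5: right by d5 = -24/25 → (-1803/50, -24/25)
  seg 6: left by d6 = 3/5 → (-1833/50, -24/25)
  seg 7: left by d4 = 3/5 → (-1863/50, -24/25)
  seg 8: down by d1 = 7 → (-1863/50, -199/25)
  seg 9: left by d9 = -329/200 → (-7123/200, -199/25)
  seg 10: up by d1 = 7 → (-7123/200, -24/25)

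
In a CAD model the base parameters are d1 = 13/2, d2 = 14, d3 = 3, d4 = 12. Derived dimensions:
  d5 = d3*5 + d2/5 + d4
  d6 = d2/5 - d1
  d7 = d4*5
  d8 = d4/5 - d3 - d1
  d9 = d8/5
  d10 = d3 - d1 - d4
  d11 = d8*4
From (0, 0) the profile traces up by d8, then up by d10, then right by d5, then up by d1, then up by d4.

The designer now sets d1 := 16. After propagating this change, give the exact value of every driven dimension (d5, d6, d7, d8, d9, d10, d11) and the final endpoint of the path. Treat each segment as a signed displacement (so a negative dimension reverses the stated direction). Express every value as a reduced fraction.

d5 = 149/5
d6 = -66/5
d7 = 60
d8 = -83/5
d9 = -83/25
d10 = -25
d11 = -332/5
endpoint = (149/5, -68/5)

Apply edit: d1 := 16
  d5 = d3*5 + d2/5 + d4 = 149/5
  d6 = d2/5 - d1 = -66/5
  d7 = d4*5 = 60
  d8 = d4/5 - d3 - d1 = -83/5
  d9 = d8/5 = -83/25
  d10 = d3 - d1 - d4 = -25
  d11 = d8*4 = -332/5
Walk from origin (0, 0):
  seg 1: up by d8 = -83/5 → (0, -83/5)
  seg 2: up by d10 = -25 → (0, -208/5)
  seg 3: right by d5 = 149/5 → (149/5, -208/5)
  seg 4: up by d1 = 16 → (149/5, -128/5)
  seg 5: up by d4 = 12 → (149/5, -68/5)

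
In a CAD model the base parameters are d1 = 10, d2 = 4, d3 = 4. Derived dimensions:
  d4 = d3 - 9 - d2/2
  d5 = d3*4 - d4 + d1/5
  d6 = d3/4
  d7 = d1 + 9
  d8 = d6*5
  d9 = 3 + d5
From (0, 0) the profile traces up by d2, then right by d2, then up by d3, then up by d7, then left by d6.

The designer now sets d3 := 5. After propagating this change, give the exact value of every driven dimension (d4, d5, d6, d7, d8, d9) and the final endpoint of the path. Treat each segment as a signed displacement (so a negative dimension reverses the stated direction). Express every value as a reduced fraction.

d4 = -6
d5 = 28
d6 = 5/4
d7 = 19
d8 = 25/4
d9 = 31
endpoint = (11/4, 28)

Apply edit: d3 := 5
  d4 = d3 - 9 - d2/2 = -6
  d5 = d3*4 - d4 + d1/5 = 28
  d6 = d3/4 = 5/4
  d7 = d1 + 9 = 19
  d8 = d6*5 = 25/4
  d9 = 3 + d5 = 31
Walk from origin (0, 0):
  seg 1: up by d2 = 4 → (0, 4)
  seg 2: right by d2 = 4 → (4, 4)
  seg 3: up by d3 = 5 → (4, 9)
  seg 4: up by d7 = 19 → (4, 28)
  seg 5: left by d6 = 5/4 → (11/4, 28)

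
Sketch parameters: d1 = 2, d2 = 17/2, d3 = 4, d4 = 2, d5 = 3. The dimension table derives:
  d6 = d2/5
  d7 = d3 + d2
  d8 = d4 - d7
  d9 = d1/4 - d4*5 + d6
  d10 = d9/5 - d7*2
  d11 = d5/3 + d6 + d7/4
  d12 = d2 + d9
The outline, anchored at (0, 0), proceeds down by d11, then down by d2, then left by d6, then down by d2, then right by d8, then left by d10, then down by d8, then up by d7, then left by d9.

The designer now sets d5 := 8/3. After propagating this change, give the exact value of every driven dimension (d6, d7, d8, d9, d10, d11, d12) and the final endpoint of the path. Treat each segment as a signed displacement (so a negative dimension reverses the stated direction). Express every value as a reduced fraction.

d6 = 17/10
d7 = 25/2
d8 = -21/2
d9 = -39/5
d10 = -664/25
d11 = 2057/360
d12 = 7/10
endpoint = (554/25, 103/360)

Apply edit: d5 := 8/3
  d6 = d2/5 = 17/10
  d7 = d3 + d2 = 25/2
  d8 = d4 - d7 = -21/2
  d9 = d1/4 - d4*5 + d6 = -39/5
  d10 = d9/5 - d7*2 = -664/25
  d11 = d5/3 + d6 + d7/4 = 2057/360
  d12 = d2 + d9 = 7/10
Walk from origin (0, 0):
  seg 1: down by d11 = 2057/360 → (0, -2057/360)
  seg 2: down by d2 = 17/2 → (0, -5117/360)
  seg 3: left by d6 = 17/10 → (-17/10, -5117/360)
  seg 4: down by d2 = 17/2 → (-17/10, -8177/360)
  seg 5: right by d8 = -21/2 → (-61/5, -8177/360)
  seg 6: left by d10 = -664/25 → (359/25, -8177/360)
  seg 7: down by d8 = -21/2 → (359/25, -4397/360)
  seg 8: up by d7 = 25/2 → (359/25, 103/360)
  seg 9: left by d9 = -39/5 → (554/25, 103/360)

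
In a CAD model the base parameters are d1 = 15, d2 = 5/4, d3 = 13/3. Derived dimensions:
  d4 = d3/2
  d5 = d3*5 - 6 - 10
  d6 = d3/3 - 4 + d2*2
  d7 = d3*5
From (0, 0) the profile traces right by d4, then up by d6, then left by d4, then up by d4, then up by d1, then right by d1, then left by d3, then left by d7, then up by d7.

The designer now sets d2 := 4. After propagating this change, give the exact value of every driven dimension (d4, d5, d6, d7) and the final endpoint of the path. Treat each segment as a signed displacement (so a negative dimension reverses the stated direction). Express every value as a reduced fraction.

d4 = 13/6
d5 = 17/3
d6 = 49/9
d7 = 65/3
endpoint = (-11, 797/18)

Apply edit: d2 := 4
  d4 = d3/2 = 13/6
  d5 = d3*5 - 6 - 10 = 17/3
  d6 = d3/3 - 4 + d2*2 = 49/9
  d7 = d3*5 = 65/3
Walk from origin (0, 0):
  seg 1: right by d4 = 13/6 → (13/6, 0)
  seg 2: up by d6 = 49/9 → (13/6, 49/9)
  seg 3: left by d4 = 13/6 → (0, 49/9)
  seg 4: up by d4 = 13/6 → (0, 137/18)
  seg 5: up by d1 = 15 → (0, 407/18)
  seg 6: right by d1 = 15 → (15, 407/18)
  seg 7: left by d3 = 13/3 → (32/3, 407/18)
  seg 8: left by d7 = 65/3 → (-11, 407/18)
  seg 9: up by d7 = 65/3 → (-11, 797/18)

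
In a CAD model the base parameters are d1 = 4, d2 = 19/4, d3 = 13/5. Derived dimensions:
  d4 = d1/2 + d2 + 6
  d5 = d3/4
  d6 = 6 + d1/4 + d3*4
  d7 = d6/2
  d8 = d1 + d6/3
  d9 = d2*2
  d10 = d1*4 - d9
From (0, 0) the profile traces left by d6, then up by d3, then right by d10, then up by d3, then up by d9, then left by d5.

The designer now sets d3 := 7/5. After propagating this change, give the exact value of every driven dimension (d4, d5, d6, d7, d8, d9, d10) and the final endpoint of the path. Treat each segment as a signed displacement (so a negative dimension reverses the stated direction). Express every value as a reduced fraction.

d4 = 51/4
d5 = 7/20
d6 = 63/5
d7 = 63/10
d8 = 41/5
d9 = 19/2
d10 = 13/2
endpoint = (-129/20, 123/10)

Apply edit: d3 := 7/5
  d4 = d1/2 + d2 + 6 = 51/4
  d5 = d3/4 = 7/20
  d6 = 6 + d1/4 + d3*4 = 63/5
  d7 = d6/2 = 63/10
  d8 = d1 + d6/3 = 41/5
  d9 = d2*2 = 19/2
  d10 = d1*4 - d9 = 13/2
Walk from origin (0, 0):
  seg 1: left by d6 = 63/5 → (-63/5, 0)
  seg 2: up by d3 = 7/5 → (-63/5, 7/5)
  seg 3: right by d10 = 13/2 → (-61/10, 7/5)
  seg 4: up by d3 = 7/5 → (-61/10, 14/5)
  seg 5: up by d9 = 19/2 → (-61/10, 123/10)
  seg 6: left by d5 = 7/20 → (-129/20, 123/10)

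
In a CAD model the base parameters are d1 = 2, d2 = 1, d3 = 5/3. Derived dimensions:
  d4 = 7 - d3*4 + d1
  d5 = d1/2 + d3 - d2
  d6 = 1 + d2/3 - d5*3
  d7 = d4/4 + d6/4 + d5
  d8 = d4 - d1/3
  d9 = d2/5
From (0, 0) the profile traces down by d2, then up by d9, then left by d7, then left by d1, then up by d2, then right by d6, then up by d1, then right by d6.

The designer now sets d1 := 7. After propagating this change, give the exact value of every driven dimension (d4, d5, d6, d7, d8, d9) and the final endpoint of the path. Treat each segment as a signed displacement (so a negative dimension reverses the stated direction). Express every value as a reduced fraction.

Apply edit: d1 := 7
  d4 = 7 - d3*4 + d1 = 22/3
  d5 = d1/2 + d3 - d2 = 25/6
  d6 = 1 + d2/3 - d5*3 = -67/6
  d7 = d4/4 + d6/4 + d5 = 77/24
  d8 = d4 - d1/3 = 5
  d9 = d2/5 = 1/5
Walk from origin (0, 0):
  seg 1: down by d2 = 1 → (0, -1)
  seg 2: up by d9 = 1/5 → (0, -4/5)
  seg 3: left by d7 = 77/24 → (-77/24, -4/5)
  seg 4: left by d1 = 7 → (-245/24, -4/5)
  seg 5: up by d2 = 1 → (-245/24, 1/5)
  seg 6: right by d6 = -67/6 → (-171/8, 1/5)
  seg 7: up by d1 = 7 → (-171/8, 36/5)
  seg 8: right by d6 = -67/6 → (-781/24, 36/5)

d4 = 22/3
d5 = 25/6
d6 = -67/6
d7 = 77/24
d8 = 5
d9 = 1/5
endpoint = (-781/24, 36/5)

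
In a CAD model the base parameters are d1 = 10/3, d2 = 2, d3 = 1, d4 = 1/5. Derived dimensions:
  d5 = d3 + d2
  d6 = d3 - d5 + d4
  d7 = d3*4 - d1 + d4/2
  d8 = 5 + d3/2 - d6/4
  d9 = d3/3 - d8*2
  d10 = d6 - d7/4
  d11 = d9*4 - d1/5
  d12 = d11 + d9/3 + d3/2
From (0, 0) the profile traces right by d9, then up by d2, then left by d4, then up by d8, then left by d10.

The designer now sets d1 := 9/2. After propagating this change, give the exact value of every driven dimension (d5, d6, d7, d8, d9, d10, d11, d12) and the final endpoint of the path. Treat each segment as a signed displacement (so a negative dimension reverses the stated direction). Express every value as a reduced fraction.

Apply edit: d1 := 9/2
  d5 = d3 + d2 = 3
  d6 = d3 - d5 + d4 = -9/5
  d7 = d3*4 - d1 + d4/2 = -2/5
  d8 = 5 + d3/2 - d6/4 = 119/20
  d9 = d3/3 - d8*2 = -347/30
  d10 = d6 - d7/4 = -17/10
  d11 = d9*4 - d1/5 = -283/6
  d12 = d11 + d9/3 + d3/2 = -4547/90
Walk from origin (0, 0):
  seg 1: right by d9 = -347/30 → (-347/30, 0)
  seg 2: up by d2 = 2 → (-347/30, 2)
  seg 3: left by d4 = 1/5 → (-353/30, 2)
  seg 4: up by d8 = 119/20 → (-353/30, 159/20)
  seg 5: left by d10 = -17/10 → (-151/15, 159/20)

d5 = 3
d6 = -9/5
d7 = -2/5
d8 = 119/20
d9 = -347/30
d10 = -17/10
d11 = -283/6
d12 = -4547/90
endpoint = (-151/15, 159/20)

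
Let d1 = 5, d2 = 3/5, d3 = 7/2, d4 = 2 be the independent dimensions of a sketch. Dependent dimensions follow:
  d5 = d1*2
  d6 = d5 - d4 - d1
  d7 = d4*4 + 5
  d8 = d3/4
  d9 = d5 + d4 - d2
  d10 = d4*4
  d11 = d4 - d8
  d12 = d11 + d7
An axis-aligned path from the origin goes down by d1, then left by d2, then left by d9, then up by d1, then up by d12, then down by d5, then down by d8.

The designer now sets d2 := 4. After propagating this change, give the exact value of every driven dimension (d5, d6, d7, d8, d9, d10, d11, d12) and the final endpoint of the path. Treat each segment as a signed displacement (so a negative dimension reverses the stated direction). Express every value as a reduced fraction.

d5 = 10
d6 = 3
d7 = 13
d8 = 7/8
d9 = 8
d10 = 8
d11 = 9/8
d12 = 113/8
endpoint = (-12, 13/4)

Apply edit: d2 := 4
  d5 = d1*2 = 10
  d6 = d5 - d4 - d1 = 3
  d7 = d4*4 + 5 = 13
  d8 = d3/4 = 7/8
  d9 = d5 + d4 - d2 = 8
  d10 = d4*4 = 8
  d11 = d4 - d8 = 9/8
  d12 = d11 + d7 = 113/8
Walk from origin (0, 0):
  seg 1: down by d1 = 5 → (0, -5)
  seg 2: left by d2 = 4 → (-4, -5)
  seg 3: left by d9 = 8 → (-12, -5)
  seg 4: up by d1 = 5 → (-12, 0)
  seg 5: up by d12 = 113/8 → (-12, 113/8)
  seg 6: down by d5 = 10 → (-12, 33/8)
  seg 7: down by d8 = 7/8 → (-12, 13/4)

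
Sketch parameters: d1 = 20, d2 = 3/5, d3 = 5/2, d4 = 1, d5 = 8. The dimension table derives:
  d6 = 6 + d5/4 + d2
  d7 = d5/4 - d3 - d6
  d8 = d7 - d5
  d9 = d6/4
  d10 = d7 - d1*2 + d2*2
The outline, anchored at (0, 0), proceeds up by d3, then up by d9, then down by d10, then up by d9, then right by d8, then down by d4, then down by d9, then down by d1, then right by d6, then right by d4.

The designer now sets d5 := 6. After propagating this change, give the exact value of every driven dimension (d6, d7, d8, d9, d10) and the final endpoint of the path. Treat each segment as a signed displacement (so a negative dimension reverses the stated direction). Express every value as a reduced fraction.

Apply edit: d5 := 6
  d6 = 6 + d5/4 + d2 = 81/10
  d7 = d5/4 - d3 - d6 = -91/10
  d8 = d7 - d5 = -151/10
  d9 = d6/4 = 81/40
  d10 = d7 - d1*2 + d2*2 = -479/10
Walk from origin (0, 0):
  seg 1: up by d3 = 5/2 → (0, 5/2)
  seg 2: up by d9 = 81/40 → (0, 181/40)
  seg 3: down by d10 = -479/10 → (0, 2097/40)
  seg 4: up by d9 = 81/40 → (0, 1089/20)
  seg 5: right by d8 = -151/10 → (-151/10, 1089/20)
  seg 6: down by d4 = 1 → (-151/10, 1069/20)
  seg 7: down by d9 = 81/40 → (-151/10, 2057/40)
  seg 8: down by d1 = 20 → (-151/10, 1257/40)
  seg 9: right by d6 = 81/10 → (-7, 1257/40)
  seg 10: right by d4 = 1 → (-6, 1257/40)

d6 = 81/10
d7 = -91/10
d8 = -151/10
d9 = 81/40
d10 = -479/10
endpoint = (-6, 1257/40)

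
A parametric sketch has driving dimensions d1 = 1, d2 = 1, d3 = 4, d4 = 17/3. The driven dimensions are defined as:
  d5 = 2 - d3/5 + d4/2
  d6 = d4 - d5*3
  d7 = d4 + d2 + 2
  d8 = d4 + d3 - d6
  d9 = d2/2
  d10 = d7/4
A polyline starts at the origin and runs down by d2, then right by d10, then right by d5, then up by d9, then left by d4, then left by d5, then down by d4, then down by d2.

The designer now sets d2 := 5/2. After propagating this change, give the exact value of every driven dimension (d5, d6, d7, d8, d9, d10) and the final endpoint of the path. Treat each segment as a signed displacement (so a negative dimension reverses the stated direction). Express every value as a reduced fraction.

d5 = 121/30
d6 = -193/30
d7 = 61/6
d8 = 161/10
d9 = 5/4
d10 = 61/24
endpoint = (-25/8, -113/12)

Apply edit: d2 := 5/2
  d5 = 2 - d3/5 + d4/2 = 121/30
  d6 = d4 - d5*3 = -193/30
  d7 = d4 + d2 + 2 = 61/6
  d8 = d4 + d3 - d6 = 161/10
  d9 = d2/2 = 5/4
  d10 = d7/4 = 61/24
Walk from origin (0, 0):
  seg 1: down by d2 = 5/2 → (0, -5/2)
  seg 2: right by d10 = 61/24 → (61/24, -5/2)
  seg 3: right by d5 = 121/30 → (263/40, -5/2)
  seg 4: up by d9 = 5/4 → (263/40, -5/4)
  seg 5: left by d4 = 17/3 → (109/120, -5/4)
  seg 6: left by d5 = 121/30 → (-25/8, -5/4)
  seg 7: down by d4 = 17/3 → (-25/8, -83/12)
  seg 8: down by d2 = 5/2 → (-25/8, -113/12)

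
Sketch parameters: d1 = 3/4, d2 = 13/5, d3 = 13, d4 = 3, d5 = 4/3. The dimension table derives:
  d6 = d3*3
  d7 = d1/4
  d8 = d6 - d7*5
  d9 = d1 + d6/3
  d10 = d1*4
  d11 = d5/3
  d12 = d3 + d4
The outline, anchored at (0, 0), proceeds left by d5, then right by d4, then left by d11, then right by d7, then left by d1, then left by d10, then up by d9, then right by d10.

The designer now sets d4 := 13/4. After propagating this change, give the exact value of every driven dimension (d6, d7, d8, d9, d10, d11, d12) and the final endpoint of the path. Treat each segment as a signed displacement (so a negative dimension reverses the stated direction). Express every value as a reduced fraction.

Apply edit: d4 := 13/4
  d6 = d3*3 = 39
  d7 = d1/4 = 3/16
  d8 = d6 - d7*5 = 609/16
  d9 = d1 + d6/3 = 55/4
  d10 = d1*4 = 3
  d11 = d5/3 = 4/9
  d12 = d3 + d4 = 65/4
Walk from origin (0, 0):
  seg 1: left by d5 = 4/3 → (-4/3, 0)
  seg 2: right by d4 = 13/4 → (23/12, 0)
  seg 3: left by d11 = 4/9 → (53/36, 0)
  seg 4: right by d7 = 3/16 → (239/144, 0)
  seg 5: left by d1 = 3/4 → (131/144, 0)
  seg 6: left by d10 = 3 → (-301/144, 0)
  seg 7: up by d9 = 55/4 → (-301/144, 55/4)
  seg 8: right by d10 = 3 → (131/144, 55/4)

d6 = 39
d7 = 3/16
d8 = 609/16
d9 = 55/4
d10 = 3
d11 = 4/9
d12 = 65/4
endpoint = (131/144, 55/4)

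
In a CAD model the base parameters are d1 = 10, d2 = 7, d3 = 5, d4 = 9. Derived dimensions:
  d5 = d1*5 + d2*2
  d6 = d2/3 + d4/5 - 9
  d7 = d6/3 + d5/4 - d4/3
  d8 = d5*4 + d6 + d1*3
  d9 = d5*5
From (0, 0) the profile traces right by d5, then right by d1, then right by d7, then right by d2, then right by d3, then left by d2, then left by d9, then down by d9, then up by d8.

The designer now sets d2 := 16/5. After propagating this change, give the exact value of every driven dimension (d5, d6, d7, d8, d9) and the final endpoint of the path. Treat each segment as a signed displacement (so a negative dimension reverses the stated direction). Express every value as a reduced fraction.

d5 = 282/5
d6 = -92/15
d7 = 163/18
d8 = 3742/15
d9 = 282
endpoint = (-18139/90, -488/15)

Apply edit: d2 := 16/5
  d5 = d1*5 + d2*2 = 282/5
  d6 = d2/3 + d4/5 - 9 = -92/15
  d7 = d6/3 + d5/4 - d4/3 = 163/18
  d8 = d5*4 + d6 + d1*3 = 3742/15
  d9 = d5*5 = 282
Walk from origin (0, 0):
  seg 1: right by d5 = 282/5 → (282/5, 0)
  seg 2: right by d1 = 10 → (332/5, 0)
  seg 3: right by d7 = 163/18 → (6791/90, 0)
  seg 4: right by d2 = 16/5 → (7079/90, 0)
  seg 5: right by d3 = 5 → (7529/90, 0)
  seg 6: left by d2 = 16/5 → (7241/90, 0)
  seg 7: left by d9 = 282 → (-18139/90, 0)
  seg 8: down by d9 = 282 → (-18139/90, -282)
  seg 9: up by d8 = 3742/15 → (-18139/90, -488/15)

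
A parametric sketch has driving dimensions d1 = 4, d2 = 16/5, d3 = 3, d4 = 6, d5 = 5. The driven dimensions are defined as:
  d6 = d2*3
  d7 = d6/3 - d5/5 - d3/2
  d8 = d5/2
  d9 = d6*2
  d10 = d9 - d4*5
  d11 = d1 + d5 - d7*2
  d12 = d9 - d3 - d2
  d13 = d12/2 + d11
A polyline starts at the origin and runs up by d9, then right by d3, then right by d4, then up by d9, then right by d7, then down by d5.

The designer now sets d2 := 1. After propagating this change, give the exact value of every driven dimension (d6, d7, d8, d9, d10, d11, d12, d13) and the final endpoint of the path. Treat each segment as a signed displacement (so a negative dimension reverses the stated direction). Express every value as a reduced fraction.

Apply edit: d2 := 1
  d6 = d2*3 = 3
  d7 = d6/3 - d5/5 - d3/2 = -3/2
  d8 = d5/2 = 5/2
  d9 = d6*2 = 6
  d10 = d9 - d4*5 = -24
  d11 = d1 + d5 - d7*2 = 12
  d12 = d9 - d3 - d2 = 2
  d13 = d12/2 + d11 = 13
Walk from origin (0, 0):
  seg 1: up by d9 = 6 → (0, 6)
  seg 2: right by d3 = 3 → (3, 6)
  seg 3: right by d4 = 6 → (9, 6)
  seg 4: up by d9 = 6 → (9, 12)
  seg 5: right by d7 = -3/2 → (15/2, 12)
  seg 6: down by d5 = 5 → (15/2, 7)

d6 = 3
d7 = -3/2
d8 = 5/2
d9 = 6
d10 = -24
d11 = 12
d12 = 2
d13 = 13
endpoint = (15/2, 7)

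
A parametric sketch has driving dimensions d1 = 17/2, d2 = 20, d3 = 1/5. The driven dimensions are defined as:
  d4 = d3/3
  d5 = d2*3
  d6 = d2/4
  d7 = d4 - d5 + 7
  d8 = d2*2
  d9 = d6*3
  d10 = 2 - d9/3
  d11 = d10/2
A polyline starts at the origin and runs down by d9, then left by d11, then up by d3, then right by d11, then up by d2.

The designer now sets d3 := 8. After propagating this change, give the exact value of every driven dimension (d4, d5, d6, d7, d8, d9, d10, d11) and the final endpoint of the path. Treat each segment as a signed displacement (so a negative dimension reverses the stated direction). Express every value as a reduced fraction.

d4 = 8/3
d5 = 60
d6 = 5
d7 = -151/3
d8 = 40
d9 = 15
d10 = -3
d11 = -3/2
endpoint = (0, 13)

Apply edit: d3 := 8
  d4 = d3/3 = 8/3
  d5 = d2*3 = 60
  d6 = d2/4 = 5
  d7 = d4 - d5 + 7 = -151/3
  d8 = d2*2 = 40
  d9 = d6*3 = 15
  d10 = 2 - d9/3 = -3
  d11 = d10/2 = -3/2
Walk from origin (0, 0):
  seg 1: down by d9 = 15 → (0, -15)
  seg 2: left by d11 = -3/2 → (3/2, -15)
  seg 3: up by d3 = 8 → (3/2, -7)
  seg 4: right by d11 = -3/2 → (0, -7)
  seg 5: up by d2 = 20 → (0, 13)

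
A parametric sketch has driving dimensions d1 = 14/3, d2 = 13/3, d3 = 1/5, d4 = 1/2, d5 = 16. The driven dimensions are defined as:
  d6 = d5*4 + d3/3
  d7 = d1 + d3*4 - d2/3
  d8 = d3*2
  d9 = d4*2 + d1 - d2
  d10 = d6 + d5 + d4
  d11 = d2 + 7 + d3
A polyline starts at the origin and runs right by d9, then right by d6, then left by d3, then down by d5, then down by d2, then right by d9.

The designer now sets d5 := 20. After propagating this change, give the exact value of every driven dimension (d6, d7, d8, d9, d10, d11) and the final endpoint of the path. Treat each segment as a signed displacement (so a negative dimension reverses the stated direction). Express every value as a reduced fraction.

d6 = 1201/15
d7 = 181/45
d8 = 2/5
d9 = 4/3
d10 = 3017/30
d11 = 173/15
endpoint = (1238/15, -73/3)

Apply edit: d5 := 20
  d6 = d5*4 + d3/3 = 1201/15
  d7 = d1 + d3*4 - d2/3 = 181/45
  d8 = d3*2 = 2/5
  d9 = d4*2 + d1 - d2 = 4/3
  d10 = d6 + d5 + d4 = 3017/30
  d11 = d2 + 7 + d3 = 173/15
Walk from origin (0, 0):
  seg 1: right by d9 = 4/3 → (4/3, 0)
  seg 2: right by d6 = 1201/15 → (407/5, 0)
  seg 3: left by d3 = 1/5 → (406/5, 0)
  seg 4: down by d5 = 20 → (406/5, -20)
  seg 5: down by d2 = 13/3 → (406/5, -73/3)
  seg 6: right by d9 = 4/3 → (1238/15, -73/3)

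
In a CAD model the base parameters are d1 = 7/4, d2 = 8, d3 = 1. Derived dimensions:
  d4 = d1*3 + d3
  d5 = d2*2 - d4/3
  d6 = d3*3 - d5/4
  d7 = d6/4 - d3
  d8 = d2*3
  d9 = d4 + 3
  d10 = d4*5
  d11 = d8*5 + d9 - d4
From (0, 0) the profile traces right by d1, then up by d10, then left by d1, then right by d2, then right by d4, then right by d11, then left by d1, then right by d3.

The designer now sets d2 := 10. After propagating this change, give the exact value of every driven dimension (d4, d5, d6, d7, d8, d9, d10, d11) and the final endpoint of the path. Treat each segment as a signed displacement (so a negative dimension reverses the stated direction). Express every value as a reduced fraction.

Apply edit: d2 := 10
  d4 = d1*3 + d3 = 25/4
  d5 = d2*2 - d4/3 = 215/12
  d6 = d3*3 - d5/4 = -71/48
  d7 = d6/4 - d3 = -263/192
  d8 = d2*3 = 30
  d9 = d4 + 3 = 37/4
  d10 = d4*5 = 125/4
  d11 = d8*5 + d9 - d4 = 153
Walk from origin (0, 0):
  seg 1: right by d1 = 7/4 → (7/4, 0)
  seg 2: up by d10 = 125/4 → (7/4, 125/4)
  seg 3: left by d1 = 7/4 → (0, 125/4)
  seg 4: right by d2 = 10 → (10, 125/4)
  seg 5: right by d4 = 25/4 → (65/4, 125/4)
  seg 6: right by d11 = 153 → (677/4, 125/4)
  seg 7: left by d1 = 7/4 → (335/2, 125/4)
  seg 8: right by d3 = 1 → (337/2, 125/4)

d4 = 25/4
d5 = 215/12
d6 = -71/48
d7 = -263/192
d8 = 30
d9 = 37/4
d10 = 125/4
d11 = 153
endpoint = (337/2, 125/4)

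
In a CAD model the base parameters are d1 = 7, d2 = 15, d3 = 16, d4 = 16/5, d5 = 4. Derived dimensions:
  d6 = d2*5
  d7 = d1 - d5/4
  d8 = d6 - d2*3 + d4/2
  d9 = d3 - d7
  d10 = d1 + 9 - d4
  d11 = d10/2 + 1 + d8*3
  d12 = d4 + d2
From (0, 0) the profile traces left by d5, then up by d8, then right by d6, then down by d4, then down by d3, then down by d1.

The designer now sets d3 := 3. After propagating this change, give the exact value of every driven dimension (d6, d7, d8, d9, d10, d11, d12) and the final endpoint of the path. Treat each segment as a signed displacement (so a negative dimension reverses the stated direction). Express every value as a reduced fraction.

Apply edit: d3 := 3
  d6 = d2*5 = 75
  d7 = d1 - d5/4 = 6
  d8 = d6 - d2*3 + d4/2 = 158/5
  d9 = d3 - d7 = -3
  d10 = d1 + 9 - d4 = 64/5
  d11 = d10/2 + 1 + d8*3 = 511/5
  d12 = d4 + d2 = 91/5
Walk from origin (0, 0):
  seg 1: left by d5 = 4 → (-4, 0)
  seg 2: up by d8 = 158/5 → (-4, 158/5)
  seg 3: right by d6 = 75 → (71, 158/5)
  seg 4: down by d4 = 16/5 → (71, 142/5)
  seg 5: down by d3 = 3 → (71, 127/5)
  seg 6: down by d1 = 7 → (71, 92/5)

d6 = 75
d7 = 6
d8 = 158/5
d9 = -3
d10 = 64/5
d11 = 511/5
d12 = 91/5
endpoint = (71, 92/5)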